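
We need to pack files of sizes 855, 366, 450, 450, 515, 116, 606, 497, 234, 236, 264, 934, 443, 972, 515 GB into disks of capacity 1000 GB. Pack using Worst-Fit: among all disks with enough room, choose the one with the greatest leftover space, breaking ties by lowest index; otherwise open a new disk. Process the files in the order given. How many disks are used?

Put 855 GB in disk 1; 145 GB remain.
Put 366 GB in disk 2; 634 GB remain.
Put 450 GB in disk 2; 184 GB remain.
Put 450 GB in disk 3; 550 GB remain.
Put 515 GB in disk 3; 35 GB remain.
Put 116 GB in disk 2; 68 GB remain.
Put 606 GB in disk 4; 394 GB remain.
Put 497 GB in disk 5; 503 GB remain.
Put 234 GB in disk 5; 269 GB remain.
Put 236 GB in disk 4; 158 GB remain.
Put 264 GB in disk 5; 5 GB remain.
Put 934 GB in disk 6; 66 GB remain.
Put 443 GB in disk 7; 557 GB remain.
Put 972 GB in disk 8; 28 GB remain.
Put 515 GB in disk 7; 42 GB remain.

8 disks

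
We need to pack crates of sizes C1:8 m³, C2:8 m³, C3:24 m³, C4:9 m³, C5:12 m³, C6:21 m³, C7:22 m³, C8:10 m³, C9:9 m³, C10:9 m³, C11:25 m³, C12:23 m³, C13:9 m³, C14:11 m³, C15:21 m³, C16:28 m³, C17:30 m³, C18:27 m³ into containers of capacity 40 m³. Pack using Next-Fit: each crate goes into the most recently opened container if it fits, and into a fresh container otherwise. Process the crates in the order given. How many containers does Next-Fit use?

Put C1 (8 m³) in container 1; 32 m³ remain.
Put C2 (8 m³) in container 1; 24 m³ remain.
Put C3 (24 m³) in container 1; 0 m³ remain.
Put C4 (9 m³) in container 2; 31 m³ remain.
Put C5 (12 m³) in container 2; 19 m³ remain.
Put C6 (21 m³) in container 3; 19 m³ remain.
Put C7 (22 m³) in container 4; 18 m³ remain.
Put C8 (10 m³) in container 4; 8 m³ remain.
Put C9 (9 m³) in container 5; 31 m³ remain.
Put C10 (9 m³) in container 5; 22 m³ remain.
Put C11 (25 m³) in container 6; 15 m³ remain.
Put C12 (23 m³) in container 7; 17 m³ remain.
Put C13 (9 m³) in container 7; 8 m³ remain.
Put C14 (11 m³) in container 8; 29 m³ remain.
Put C15 (21 m³) in container 8; 8 m³ remain.
Put C16 (28 m³) in container 9; 12 m³ remain.
Put C17 (30 m³) in container 10; 10 m³ remain.
Put C18 (27 m³) in container 11; 13 m³ remain.
Final containers: [8,8,24] [9,12] [21] [22,10] [9,9] [25] [23,9] [11,21] [28] [30] [27].

11 containers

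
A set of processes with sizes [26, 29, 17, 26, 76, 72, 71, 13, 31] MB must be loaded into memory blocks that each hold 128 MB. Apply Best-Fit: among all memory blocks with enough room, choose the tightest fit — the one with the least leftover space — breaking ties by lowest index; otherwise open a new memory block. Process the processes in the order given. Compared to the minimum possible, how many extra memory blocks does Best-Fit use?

1

Best-Fit: [26,29,17,26,13] [76,31] [72] [71] → 4 memory blocks.
Total size 361 MB; any packing needs at least ⌈361/128⌉ = 3 memory blocks.
An optimal packing achieves that bound: [76,31,17] [72,29,26] [71,26,13] → 3 memory blocks.
Excess: 4 − 3 = 1.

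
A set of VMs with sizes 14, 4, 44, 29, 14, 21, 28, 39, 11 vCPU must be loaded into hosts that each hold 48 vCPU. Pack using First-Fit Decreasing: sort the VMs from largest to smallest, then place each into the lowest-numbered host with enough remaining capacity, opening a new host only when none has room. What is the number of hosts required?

5 hosts

Sorted descending: 44, 39, 29, 28, 21, 14, 14, 11, 4.
Put 44 vCPU in host 1; 4 vCPU remain.
Put 39 vCPU in host 2; 9 vCPU remain.
Put 29 vCPU in host 3; 19 vCPU remain.
Put 28 vCPU in host 4; 20 vCPU remain.
Put 21 vCPU in host 5; 27 vCPU remain.
Put 14 vCPU in host 3; 5 vCPU remain.
Put 14 vCPU in host 4; 6 vCPU remain.
Put 11 vCPU in host 5; 16 vCPU remain.
Put 4 vCPU in host 1; 0 vCPU remain.
Final hosts: [44,4] [39] [29,14] [28,14] [21,11].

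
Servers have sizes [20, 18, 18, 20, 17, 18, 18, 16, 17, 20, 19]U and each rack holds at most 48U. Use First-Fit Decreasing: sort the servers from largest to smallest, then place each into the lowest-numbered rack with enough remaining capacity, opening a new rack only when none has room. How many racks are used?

6 racks

Sorted descending: 20, 20, 20, 19, 18, 18, 18, 18, 17, 17, 16.
rack 1: place 20U, 28U left
rack 1: place 20U, 8U left
rack 2: place 20U, 28U left
rack 2: place 19U, 9U left
rack 3: place 18U, 30U left
rack 3: place 18U, 12U left
rack 4: place 18U, 30U left
rack 4: place 18U, 12U left
rack 5: place 17U, 31U left
rack 5: place 17U, 14U left
rack 6: place 16U, 32U left
Final racks: [20,20] [20,19] [18,18] [18,18] [17,17] [16].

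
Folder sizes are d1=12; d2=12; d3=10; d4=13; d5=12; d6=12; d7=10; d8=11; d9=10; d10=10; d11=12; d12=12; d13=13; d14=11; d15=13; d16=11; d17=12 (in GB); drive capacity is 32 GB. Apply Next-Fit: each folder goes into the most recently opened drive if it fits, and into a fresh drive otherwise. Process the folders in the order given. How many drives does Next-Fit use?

8 drives

Put d1 (12 GB) in drive 1; 20 GB remain.
Put d2 (12 GB) in drive 1; 8 GB remain.
Put d3 (10 GB) in drive 2; 22 GB remain.
Put d4 (13 GB) in drive 2; 9 GB remain.
Put d5 (12 GB) in drive 3; 20 GB remain.
Put d6 (12 GB) in drive 3; 8 GB remain.
Put d7 (10 GB) in drive 4; 22 GB remain.
Put d8 (11 GB) in drive 4; 11 GB remain.
Put d9 (10 GB) in drive 4; 1 GB remain.
Put d10 (10 GB) in drive 5; 22 GB remain.
Put d11 (12 GB) in drive 5; 10 GB remain.
Put d12 (12 GB) in drive 6; 20 GB remain.
Put d13 (13 GB) in drive 6; 7 GB remain.
Put d14 (11 GB) in drive 7; 21 GB remain.
Put d15 (13 GB) in drive 7; 8 GB remain.
Put d16 (11 GB) in drive 8; 21 GB remain.
Put d17 (12 GB) in drive 8; 9 GB remain.
Final drives: [12,12] [10,13] [12,12] [10,11,10] [10,12] [12,13] [11,13] [11,12].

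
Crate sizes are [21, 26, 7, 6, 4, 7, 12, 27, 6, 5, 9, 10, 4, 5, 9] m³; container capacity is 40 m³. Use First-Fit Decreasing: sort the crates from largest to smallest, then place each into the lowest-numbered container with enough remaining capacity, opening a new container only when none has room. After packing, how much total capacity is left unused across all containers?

2

Sorted descending: 27, 26, 21, 12, 10, 9, 9, 7, 7, 6, 6, 5, 5, 4, 4.
Put 27 m³ in container 1; 13 m³ remain.
Put 26 m³ in container 2; 14 m³ remain.
Put 21 m³ in container 3; 19 m³ remain.
Put 12 m³ in container 1; 1 m³ remain.
Put 10 m³ in container 2; 4 m³ remain.
Put 9 m³ in container 3; 10 m³ remain.
Put 9 m³ in container 3; 1 m³ remain.
Put 7 m³ in container 4; 33 m³ remain.
Put 7 m³ in container 4; 26 m³ remain.
Put 6 m³ in container 4; 20 m³ remain.
Put 6 m³ in container 4; 14 m³ remain.
Put 5 m³ in container 4; 9 m³ remain.
Put 5 m³ in container 4; 4 m³ remain.
Put 4 m³ in container 2; 0 m³ remain.
Put 4 m³ in container 4; 0 m³ remain.
4 containers × 40 m³ = 160 m³; used 158 m³; unused 2 m³.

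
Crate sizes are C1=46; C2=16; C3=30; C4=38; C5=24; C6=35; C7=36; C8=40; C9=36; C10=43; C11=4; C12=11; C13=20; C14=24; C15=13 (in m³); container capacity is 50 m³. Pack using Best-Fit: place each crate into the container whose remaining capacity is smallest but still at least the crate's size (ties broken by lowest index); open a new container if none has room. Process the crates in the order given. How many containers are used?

C1 (46 m³) → container 1 (remaining 4 m³)
C2 (16 m³) → container 2 (remaining 34 m³)
C3 (30 m³) → container 2 (remaining 4 m³)
C4 (38 m³) → container 3 (remaining 12 m³)
C5 (24 m³) → container 4 (remaining 26 m³)
C6 (35 m³) → container 5 (remaining 15 m³)
C7 (36 m³) → container 6 (remaining 14 m³)
C8 (40 m³) → container 7 (remaining 10 m³)
C9 (36 m³) → container 8 (remaining 14 m³)
C10 (43 m³) → container 9 (remaining 7 m³)
C11 (4 m³) → container 1 (remaining 0 m³)
C12 (11 m³) → container 3 (remaining 1 m³)
C13 (20 m³) → container 4 (remaining 6 m³)
C14 (24 m³) → container 10 (remaining 26 m³)
C15 (13 m³) → container 6 (remaining 1 m³)
Final containers: [46,4] [16,30] [38,11] [24,20] [35] [36,13] [40] [36] [43] [24].

10 containers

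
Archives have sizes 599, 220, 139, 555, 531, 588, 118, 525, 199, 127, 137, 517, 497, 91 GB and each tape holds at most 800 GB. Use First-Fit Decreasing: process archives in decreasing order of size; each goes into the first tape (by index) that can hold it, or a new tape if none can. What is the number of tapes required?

Sorted descending: 599, 588, 555, 531, 525, 517, 497, 220, 199, 139, 137, 127, 118, 91.
Put 599 GB in tape 1; 201 GB remain.
Put 588 GB in tape 2; 212 GB remain.
Put 555 GB in tape 3; 245 GB remain.
Put 531 GB in tape 4; 269 GB remain.
Put 525 GB in tape 5; 275 GB remain.
Put 517 GB in tape 6; 283 GB remain.
Put 497 GB in tape 7; 303 GB remain.
Put 220 GB in tape 3; 25 GB remain.
Put 199 GB in tape 1; 2 GB remain.
Put 139 GB in tape 2; 73 GB remain.
Put 137 GB in tape 4; 132 GB remain.
Put 127 GB in tape 4; 5 GB remain.
Put 118 GB in tape 5; 157 GB remain.
Put 91 GB in tape 5; 66 GB remain.
Final tapes: [599,199] [588,139] [555,220] [531,137,127] [525,118,91] [517] [497].

7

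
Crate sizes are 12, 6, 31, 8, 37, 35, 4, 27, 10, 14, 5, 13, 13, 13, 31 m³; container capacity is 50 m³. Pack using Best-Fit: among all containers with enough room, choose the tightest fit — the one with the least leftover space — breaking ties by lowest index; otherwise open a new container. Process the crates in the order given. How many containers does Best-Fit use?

Put 12 m³ in container 1; 38 m³ remain.
Put 6 m³ in container 1; 32 m³ remain.
Put 31 m³ in container 1; 1 m³ remain.
Put 8 m³ in container 2; 42 m³ remain.
Put 37 m³ in container 2; 5 m³ remain.
Put 35 m³ in container 3; 15 m³ remain.
Put 4 m³ in container 2; 1 m³ remain.
Put 27 m³ in container 4; 23 m³ remain.
Put 10 m³ in container 3; 5 m³ remain.
Put 14 m³ in container 4; 9 m³ remain.
Put 5 m³ in container 3; 0 m³ remain.
Put 13 m³ in container 5; 37 m³ remain.
Put 13 m³ in container 5; 24 m³ remain.
Put 13 m³ in container 5; 11 m³ remain.
Put 31 m³ in container 6; 19 m³ remain.
Final containers: [12,6,31] [8,37,4] [35,10,5] [27,14] [13,13,13] [31].

6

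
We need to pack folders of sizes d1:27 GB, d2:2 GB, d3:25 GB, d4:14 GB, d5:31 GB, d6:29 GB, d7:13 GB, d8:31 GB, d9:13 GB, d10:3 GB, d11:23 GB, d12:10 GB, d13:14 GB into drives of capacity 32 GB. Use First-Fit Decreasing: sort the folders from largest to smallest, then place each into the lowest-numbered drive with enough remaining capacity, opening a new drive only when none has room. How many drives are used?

9

Sorted descending: 31, 31, 29, 27, 25, 23, 14, 14, 13, 13, 10, 3, 2.
drive 1: place 31 GB, 1 GB left
drive 2: place 31 GB, 1 GB left
drive 3: place 29 GB, 3 GB left
drive 4: place 27 GB, 5 GB left
drive 5: place 25 GB, 7 GB left
drive 6: place 23 GB, 9 GB left
drive 7: place 14 GB, 18 GB left
drive 7: place 14 GB, 4 GB left
drive 8: place 13 GB, 19 GB left
drive 8: place 13 GB, 6 GB left
drive 9: place 10 GB, 22 GB left
drive 3: place 3 GB, 0 GB left
drive 4: place 2 GB, 3 GB left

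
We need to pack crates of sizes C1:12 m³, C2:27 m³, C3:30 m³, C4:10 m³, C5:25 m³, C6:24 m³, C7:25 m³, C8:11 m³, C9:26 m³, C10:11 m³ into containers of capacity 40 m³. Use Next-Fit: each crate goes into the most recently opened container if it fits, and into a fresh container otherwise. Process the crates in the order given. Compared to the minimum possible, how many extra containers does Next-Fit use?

0

Next-Fit: [12,27] [30,10] [25] [24] [25,11] [26,11] → 6 containers.
Total size 201 m³; any packing needs at least ⌈201/40⌉ = 6 containers.
So 6 is already optimal.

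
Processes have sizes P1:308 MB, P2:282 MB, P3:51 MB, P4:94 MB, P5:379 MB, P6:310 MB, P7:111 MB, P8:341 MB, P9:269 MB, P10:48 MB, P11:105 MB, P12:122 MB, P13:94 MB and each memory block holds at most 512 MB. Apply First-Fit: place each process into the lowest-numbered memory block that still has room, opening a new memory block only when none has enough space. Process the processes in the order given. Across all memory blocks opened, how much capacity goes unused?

558

P1 (308 MB) → memory block 1 (remaining 204 MB)
P2 (282 MB) → memory block 2 (remaining 230 MB)
P3 (51 MB) → memory block 1 (remaining 153 MB)
P4 (94 MB) → memory block 1 (remaining 59 MB)
P5 (379 MB) → memory block 3 (remaining 133 MB)
P6 (310 MB) → memory block 4 (remaining 202 MB)
P7 (111 MB) → memory block 2 (remaining 119 MB)
P8 (341 MB) → memory block 5 (remaining 171 MB)
P9 (269 MB) → memory block 6 (remaining 243 MB)
P10 (48 MB) → memory block 1 (remaining 11 MB)
P11 (105 MB) → memory block 2 (remaining 14 MB)
P12 (122 MB) → memory block 3 (remaining 11 MB)
P13 (94 MB) → memory block 4 (remaining 108 MB)
6 memory blocks × 512 MB = 3072 MB; used 2514 MB; unused 558 MB.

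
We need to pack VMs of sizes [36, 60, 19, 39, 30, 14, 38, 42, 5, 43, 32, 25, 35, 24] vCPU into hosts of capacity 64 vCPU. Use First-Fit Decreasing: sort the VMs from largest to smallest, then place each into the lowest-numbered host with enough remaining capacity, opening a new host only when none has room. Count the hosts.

8

Sorted descending: 60, 43, 42, 39, 38, 36, 35, 32, 30, 25, 24, 19, 14, 5.
Put 60 vCPU in host 1; 4 vCPU remain.
Put 43 vCPU in host 2; 21 vCPU remain.
Put 42 vCPU in host 3; 22 vCPU remain.
Put 39 vCPU in host 4; 25 vCPU remain.
Put 38 vCPU in host 5; 26 vCPU remain.
Put 36 vCPU in host 6; 28 vCPU remain.
Put 35 vCPU in host 7; 29 vCPU remain.
Put 32 vCPU in host 8; 32 vCPU remain.
Put 30 vCPU in host 8; 2 vCPU remain.
Put 25 vCPU in host 4; 0 vCPU remain.
Put 24 vCPU in host 5; 2 vCPU remain.
Put 19 vCPU in host 2; 2 vCPU remain.
Put 14 vCPU in host 3; 8 vCPU remain.
Put 5 vCPU in host 3; 3 vCPU remain.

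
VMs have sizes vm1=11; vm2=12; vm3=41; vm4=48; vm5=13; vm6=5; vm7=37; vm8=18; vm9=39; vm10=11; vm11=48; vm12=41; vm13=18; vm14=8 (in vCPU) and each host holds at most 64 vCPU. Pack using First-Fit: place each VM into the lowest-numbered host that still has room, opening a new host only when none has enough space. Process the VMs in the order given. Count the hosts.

vm1 (11 vCPU) → host 1 (remaining 53 vCPU)
vm2 (12 vCPU) → host 1 (remaining 41 vCPU)
vm3 (41 vCPU) → host 1 (remaining 0 vCPU)
vm4 (48 vCPU) → host 2 (remaining 16 vCPU)
vm5 (13 vCPU) → host 2 (remaining 3 vCPU)
vm6 (5 vCPU) → host 3 (remaining 59 vCPU)
vm7 (37 vCPU) → host 3 (remaining 22 vCPU)
vm8 (18 vCPU) → host 3 (remaining 4 vCPU)
vm9 (39 vCPU) → host 4 (remaining 25 vCPU)
vm10 (11 vCPU) → host 4 (remaining 14 vCPU)
vm11 (48 vCPU) → host 5 (remaining 16 vCPU)
vm12 (41 vCPU) → host 6 (remaining 23 vCPU)
vm13 (18 vCPU) → host 6 (remaining 5 vCPU)
vm14 (8 vCPU) → host 4 (remaining 6 vCPU)

6 hosts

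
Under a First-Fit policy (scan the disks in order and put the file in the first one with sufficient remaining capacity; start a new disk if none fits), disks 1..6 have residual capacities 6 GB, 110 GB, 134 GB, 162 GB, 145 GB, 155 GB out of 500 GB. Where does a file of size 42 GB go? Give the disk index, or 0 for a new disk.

Disks with room: disk 2 (110 GB), disk 3 (134 GB), disk 4 (162 GB), disk 5 (145 GB), disk 6 (155 GB).
The first with room is disk 2.

2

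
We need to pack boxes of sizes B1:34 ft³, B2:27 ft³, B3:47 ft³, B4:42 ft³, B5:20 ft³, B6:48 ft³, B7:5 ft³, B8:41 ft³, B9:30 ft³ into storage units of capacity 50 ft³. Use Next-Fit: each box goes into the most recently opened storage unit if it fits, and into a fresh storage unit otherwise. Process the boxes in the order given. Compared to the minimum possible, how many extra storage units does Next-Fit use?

Next-Fit: [34] [27] [47] [42] [20] [48] [5,41] [30] → 8 storage units.
7 boxes exceed 25 ft³ (half the capacity), and no two of those can share a storage unit, so at least 7 storage units are needed.
An optimal packing achieves that bound: [48] [47] [42,5] [41] [34] [30,20] [27] → 7 storage units.
Excess: 8 − 7 = 1.

1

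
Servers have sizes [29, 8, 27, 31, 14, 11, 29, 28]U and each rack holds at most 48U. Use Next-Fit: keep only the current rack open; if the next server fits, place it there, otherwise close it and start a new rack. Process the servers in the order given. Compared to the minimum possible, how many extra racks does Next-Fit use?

Next-Fit: [29,8] [27] [31,14] [11,29] [28] → 5 racks.
5 servers exceed 24U (half the capacity), and no two of those can share a rack, so at least 5 racks are needed.
So 5 is already optimal.

0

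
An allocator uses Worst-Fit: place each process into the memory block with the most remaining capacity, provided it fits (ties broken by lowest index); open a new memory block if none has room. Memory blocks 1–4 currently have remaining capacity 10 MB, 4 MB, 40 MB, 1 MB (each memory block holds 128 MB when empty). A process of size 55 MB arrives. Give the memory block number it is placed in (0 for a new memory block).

No memory block has ≥ 55 MB free, so a new memory block is opened.

0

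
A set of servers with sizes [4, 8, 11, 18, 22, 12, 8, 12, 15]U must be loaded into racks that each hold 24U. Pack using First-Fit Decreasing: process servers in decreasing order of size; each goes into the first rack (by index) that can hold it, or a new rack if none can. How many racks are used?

5 racks

Sorted descending: 22, 18, 15, 12, 12, 11, 8, 8, 4.
Put 22U in rack 1; 2U remain.
Put 18U in rack 2; 6U remain.
Put 15U in rack 3; 9U remain.
Put 12U in rack 4; 12U remain.
Put 12U in rack 4; 0U remain.
Put 11U in rack 5; 13U remain.
Put 8U in rack 3; 1U remain.
Put 8U in rack 5; 5U remain.
Put 4U in rack 2; 2U remain.
Final racks: [22] [18,4] [15,8] [12,12] [11,8].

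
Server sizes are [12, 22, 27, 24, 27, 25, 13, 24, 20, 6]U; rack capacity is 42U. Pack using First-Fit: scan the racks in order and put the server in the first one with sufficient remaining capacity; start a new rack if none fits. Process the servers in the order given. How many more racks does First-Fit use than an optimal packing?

First-Fit: [12,22,6] [27,13] [24] [27] [25] [24] [20] → 7 racks.
6 servers exceed 21U (half the capacity), and no two of those can share a rack, so at least 6 racks are needed.
An optimal packing achieves that bound: [27,13] [27,12] [25,6] [24] [24] [22,20] → 6 racks.
Excess: 7 − 6 = 1.

1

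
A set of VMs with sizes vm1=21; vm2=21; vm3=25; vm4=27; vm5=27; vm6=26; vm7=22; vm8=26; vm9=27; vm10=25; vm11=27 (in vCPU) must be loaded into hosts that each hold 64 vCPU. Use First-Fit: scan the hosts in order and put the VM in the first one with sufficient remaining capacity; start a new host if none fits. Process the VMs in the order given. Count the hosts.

5

host 1: place vm1 (21 vCPU), 43 vCPU left
host 1: place vm2 (21 vCPU), 22 vCPU left
host 2: place vm3 (25 vCPU), 39 vCPU left
host 2: place vm4 (27 vCPU), 12 vCPU left
host 3: place vm5 (27 vCPU), 37 vCPU left
host 3: place vm6 (26 vCPU), 11 vCPU left
host 1: place vm7 (22 vCPU), 0 vCPU left
host 4: place vm8 (26 vCPU), 38 vCPU left
host 4: place vm9 (27 vCPU), 11 vCPU left
host 5: place vm10 (25 vCPU), 39 vCPU left
host 5: place vm11 (27 vCPU), 12 vCPU left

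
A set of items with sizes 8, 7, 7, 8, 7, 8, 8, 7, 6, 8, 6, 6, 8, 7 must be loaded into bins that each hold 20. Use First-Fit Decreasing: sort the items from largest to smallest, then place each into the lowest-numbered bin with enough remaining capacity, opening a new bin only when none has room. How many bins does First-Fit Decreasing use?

Sorted descending: 8, 8, 8, 8, 8, 8, 7, 7, 7, 7, 7, 6, 6, 6.
bin 1: place 8, 12 left
bin 1: place 8, 4 left
bin 2: place 8, 12 left
bin 2: place 8, 4 left
bin 3: place 8, 12 left
bin 3: place 8, 4 left
bin 4: place 7, 13 left
bin 4: place 7, 6 left
bin 5: place 7, 13 left
bin 5: place 7, 6 left
bin 6: place 7, 13 left
bin 4: place 6, 0 left
bin 5: place 6, 0 left
bin 6: place 6, 7 left

6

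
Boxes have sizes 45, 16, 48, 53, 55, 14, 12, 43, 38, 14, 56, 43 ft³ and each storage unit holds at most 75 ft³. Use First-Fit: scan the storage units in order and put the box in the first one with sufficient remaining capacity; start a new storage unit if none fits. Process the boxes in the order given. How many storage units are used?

45 ft³ → storage unit 1 (remaining 30 ft³)
16 ft³ → storage unit 1 (remaining 14 ft³)
48 ft³ → storage unit 2 (remaining 27 ft³)
53 ft³ → storage unit 3 (remaining 22 ft³)
55 ft³ → storage unit 4 (remaining 20 ft³)
14 ft³ → storage unit 1 (remaining 0 ft³)
12 ft³ → storage unit 2 (remaining 15 ft³)
43 ft³ → storage unit 5 (remaining 32 ft³)
38 ft³ → storage unit 6 (remaining 37 ft³)
14 ft³ → storage unit 2 (remaining 1 ft³)
56 ft³ → storage unit 7 (remaining 19 ft³)
43 ft³ → storage unit 8 (remaining 32 ft³)

8 storage units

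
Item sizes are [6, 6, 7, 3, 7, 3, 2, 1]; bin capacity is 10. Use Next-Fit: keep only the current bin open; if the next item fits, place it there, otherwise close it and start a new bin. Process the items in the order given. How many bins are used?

5

6 → bin 1 (remaining 4)
6 → bin 2 (remaining 4)
7 → bin 3 (remaining 3)
3 → bin 3 (remaining 0)
7 → bin 4 (remaining 3)
3 → bin 4 (remaining 0)
2 → bin 5 (remaining 8)
1 → bin 5 (remaining 7)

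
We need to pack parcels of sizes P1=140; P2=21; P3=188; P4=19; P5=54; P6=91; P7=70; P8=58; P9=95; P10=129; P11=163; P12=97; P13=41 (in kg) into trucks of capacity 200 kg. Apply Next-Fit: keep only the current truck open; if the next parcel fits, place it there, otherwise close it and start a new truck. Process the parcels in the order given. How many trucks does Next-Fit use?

truck 1: place P1 (140 kg), 60 kg left
truck 1: place P2 (21 kg), 39 kg left
truck 2: place P3 (188 kg), 12 kg left
truck 3: place P4 (19 kg), 181 kg left
truck 3: place P5 (54 kg), 127 kg left
truck 3: place P6 (91 kg), 36 kg left
truck 4: place P7 (70 kg), 130 kg left
truck 4: place P8 (58 kg), 72 kg left
truck 5: place P9 (95 kg), 105 kg left
truck 6: place P10 (129 kg), 71 kg left
truck 7: place P11 (163 kg), 37 kg left
truck 8: place P12 (97 kg), 103 kg left
truck 8: place P13 (41 kg), 62 kg left

8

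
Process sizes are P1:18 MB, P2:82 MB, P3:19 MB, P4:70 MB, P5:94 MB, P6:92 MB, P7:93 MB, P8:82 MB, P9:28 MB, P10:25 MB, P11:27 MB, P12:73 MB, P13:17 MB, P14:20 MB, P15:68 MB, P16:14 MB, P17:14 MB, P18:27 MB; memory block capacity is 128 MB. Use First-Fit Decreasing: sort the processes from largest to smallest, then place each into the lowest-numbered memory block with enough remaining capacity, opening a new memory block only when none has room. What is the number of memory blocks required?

Sorted descending: 94, 93, 92, 82, 82, 73, 70, 68, 28, 27, 27, 25, 20, 19, 18, 17, 14, 14.
94 MB → memory block 1 (remaining 34 MB)
93 MB → memory block 2 (remaining 35 MB)
92 MB → memory block 3 (remaining 36 MB)
82 MB → memory block 4 (remaining 46 MB)
82 MB → memory block 5 (remaining 46 MB)
73 MB → memory block 6 (remaining 55 MB)
70 MB → memory block 7 (remaining 58 MB)
68 MB → memory block 8 (remaining 60 MB)
28 MB → memory block 1 (remaining 6 MB)
27 MB → memory block 2 (remaining 8 MB)
27 MB → memory block 3 (remaining 9 MB)
25 MB → memory block 4 (remaining 21 MB)
20 MB → memory block 4 (remaining 1 MB)
19 MB → memory block 5 (remaining 27 MB)
18 MB → memory block 5 (remaining 9 MB)
17 MB → memory block 6 (remaining 38 MB)
14 MB → memory block 6 (remaining 24 MB)
14 MB → memory block 6 (remaining 10 MB)

8 memory blocks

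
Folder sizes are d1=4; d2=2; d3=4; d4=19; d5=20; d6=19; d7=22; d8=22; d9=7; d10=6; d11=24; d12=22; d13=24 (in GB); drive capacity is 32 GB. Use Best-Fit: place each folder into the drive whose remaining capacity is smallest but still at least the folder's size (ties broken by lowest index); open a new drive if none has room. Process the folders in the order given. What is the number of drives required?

Put d1 (4 GB) in drive 1; 28 GB remain.
Put d2 (2 GB) in drive 1; 26 GB remain.
Put d3 (4 GB) in drive 1; 22 GB remain.
Put d4 (19 GB) in drive 1; 3 GB remain.
Put d5 (20 GB) in drive 2; 12 GB remain.
Put d6 (19 GB) in drive 3; 13 GB remain.
Put d7 (22 GB) in drive 4; 10 GB remain.
Put d8 (22 GB) in drive 5; 10 GB remain.
Put d9 (7 GB) in drive 4; 3 GB remain.
Put d10 (6 GB) in drive 5; 4 GB remain.
Put d11 (24 GB) in drive 6; 8 GB remain.
Put d12 (22 GB) in drive 7; 10 GB remain.
Put d13 (24 GB) in drive 8; 8 GB remain.

8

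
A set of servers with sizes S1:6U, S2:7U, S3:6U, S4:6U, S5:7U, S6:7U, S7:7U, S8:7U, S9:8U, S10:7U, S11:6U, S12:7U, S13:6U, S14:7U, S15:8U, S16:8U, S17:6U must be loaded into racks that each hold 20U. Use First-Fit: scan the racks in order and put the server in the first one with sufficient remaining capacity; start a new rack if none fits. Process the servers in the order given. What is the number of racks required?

7

rack 1: place S1 (6U), 14U left
rack 1: place S2 (7U), 7U left
rack 1: place S3 (6U), 1U left
rack 2: place S4 (6U), 14U left
rack 2: place S5 (7U), 7U left
rack 2: place S6 (7U), 0U left
rack 3: place S7 (7U), 13U left
rack 3: place S8 (7U), 6U left
rack 4: place S9 (8U), 12U left
rack 4: place S10 (7U), 5U left
rack 3: place S11 (6U), 0U left
rack 5: place S12 (7U), 13U left
rack 5: place S13 (6U), 7U left
rack 5: place S14 (7U), 0U left
rack 6: place S15 (8U), 12U left
rack 6: place S16 (8U), 4U left
rack 7: place S17 (6U), 14U left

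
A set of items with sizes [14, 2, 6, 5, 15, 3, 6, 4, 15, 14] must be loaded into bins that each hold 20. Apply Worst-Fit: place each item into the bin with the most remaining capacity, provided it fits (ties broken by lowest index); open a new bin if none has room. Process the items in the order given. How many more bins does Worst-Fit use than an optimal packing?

Worst-Fit: [14,2] [6,5,3,6] [15,4] [15] [14] → 5 bins.
Total size 84; any packing needs at least ⌈84/20⌉ = 5 bins.
So 5 is already optimal.

0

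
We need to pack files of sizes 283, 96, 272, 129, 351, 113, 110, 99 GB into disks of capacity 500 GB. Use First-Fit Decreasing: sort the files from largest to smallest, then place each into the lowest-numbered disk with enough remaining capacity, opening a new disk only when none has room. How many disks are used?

3

Sorted descending: 351, 283, 272, 129, 113, 110, 99, 96.
disk 1: place 351 GB, 149 GB left
disk 2: place 283 GB, 217 GB left
disk 3: place 272 GB, 228 GB left
disk 1: place 129 GB, 20 GB left
disk 2: place 113 GB, 104 GB left
disk 3: place 110 GB, 118 GB left
disk 2: place 99 GB, 5 GB left
disk 3: place 96 GB, 22 GB left
Final disks: [351,129] [283,113,99] [272,110,96].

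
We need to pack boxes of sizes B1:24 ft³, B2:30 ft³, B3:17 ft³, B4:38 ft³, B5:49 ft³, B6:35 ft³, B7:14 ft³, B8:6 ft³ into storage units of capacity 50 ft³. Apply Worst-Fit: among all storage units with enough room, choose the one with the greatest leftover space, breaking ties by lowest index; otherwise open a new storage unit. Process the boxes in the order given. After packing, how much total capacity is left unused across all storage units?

B1 (24 ft³) → storage unit 1 (remaining 26 ft³)
B2 (30 ft³) → storage unit 2 (remaining 20 ft³)
B3 (17 ft³) → storage unit 1 (remaining 9 ft³)
B4 (38 ft³) → storage unit 3 (remaining 12 ft³)
B5 (49 ft³) → storage unit 4 (remaining 1 ft³)
B6 (35 ft³) → storage unit 5 (remaining 15 ft³)
B7 (14 ft³) → storage unit 2 (remaining 6 ft³)
B8 (6 ft³) → storage unit 5 (remaining 9 ft³)
5 storage units × 50 ft³ = 250 ft³; used 213 ft³; unused 37 ft³.

37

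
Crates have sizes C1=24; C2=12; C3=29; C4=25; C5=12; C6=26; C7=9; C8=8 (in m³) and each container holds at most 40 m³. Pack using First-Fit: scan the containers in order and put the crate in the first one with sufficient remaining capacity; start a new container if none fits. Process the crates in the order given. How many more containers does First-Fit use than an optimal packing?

First-Fit: [24,12] [29,9] [25,12] [26,8] → 4 containers.
Total size 145 m³; any packing needs at least ⌈145/40⌉ = 4 containers.
So 4 is already optimal.

0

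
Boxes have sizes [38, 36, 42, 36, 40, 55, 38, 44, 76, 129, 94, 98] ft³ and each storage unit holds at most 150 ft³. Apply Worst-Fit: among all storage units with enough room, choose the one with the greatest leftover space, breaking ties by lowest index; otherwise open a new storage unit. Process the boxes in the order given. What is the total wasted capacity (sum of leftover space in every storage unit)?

324

Put 38 ft³ in storage unit 1; 112 ft³ remain.
Put 36 ft³ in storage unit 1; 76 ft³ remain.
Put 42 ft³ in storage unit 1; 34 ft³ remain.
Put 36 ft³ in storage unit 2; 114 ft³ remain.
Put 40 ft³ in storage unit 2; 74 ft³ remain.
Put 55 ft³ in storage unit 2; 19 ft³ remain.
Put 38 ft³ in storage unit 3; 112 ft³ remain.
Put 44 ft³ in storage unit 3; 68 ft³ remain.
Put 76 ft³ in storage unit 4; 74 ft³ remain.
Put 129 ft³ in storage unit 5; 21 ft³ remain.
Put 94 ft³ in storage unit 6; 56 ft³ remain.
Put 98 ft³ in storage unit 7; 52 ft³ remain.
7 storage units × 150 ft³ = 1050 ft³; used 726 ft³; unused 324 ft³.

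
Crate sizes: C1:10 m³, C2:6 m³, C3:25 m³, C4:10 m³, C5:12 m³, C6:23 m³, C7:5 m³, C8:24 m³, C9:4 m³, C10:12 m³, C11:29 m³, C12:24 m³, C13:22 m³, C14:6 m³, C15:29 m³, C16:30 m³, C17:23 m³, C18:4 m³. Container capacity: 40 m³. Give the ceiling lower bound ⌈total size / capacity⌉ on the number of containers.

8

Total size = 10 + 6 + 25 + 10 + 12 + 23 + 5 + 24 + 4 + 12 + 29 + 24 + 22 + 6 + 29 + 30 + 23 + 4 = 298 m³.
⌈298 / 40⌉ = 8.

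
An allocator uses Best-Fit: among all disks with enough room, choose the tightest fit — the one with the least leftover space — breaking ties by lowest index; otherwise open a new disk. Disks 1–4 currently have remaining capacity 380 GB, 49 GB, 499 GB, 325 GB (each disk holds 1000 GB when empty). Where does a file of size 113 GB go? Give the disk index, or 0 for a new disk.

4

Disks with room: disk 1 (380 GB), disk 3 (499 GB), disk 4 (325 GB).
Tightest fit is disk 4 with 325 GB free.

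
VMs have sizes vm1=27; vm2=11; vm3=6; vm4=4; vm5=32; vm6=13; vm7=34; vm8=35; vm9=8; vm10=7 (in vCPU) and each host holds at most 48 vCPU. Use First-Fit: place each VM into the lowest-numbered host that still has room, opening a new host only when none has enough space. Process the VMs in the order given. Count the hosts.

vm1 (27 vCPU) → host 1 (remaining 21 vCPU)
vm2 (11 vCPU) → host 1 (remaining 10 vCPU)
vm3 (6 vCPU) → host 1 (remaining 4 vCPU)
vm4 (4 vCPU) → host 1 (remaining 0 vCPU)
vm5 (32 vCPU) → host 2 (remaining 16 vCPU)
vm6 (13 vCPU) → host 2 (remaining 3 vCPU)
vm7 (34 vCPU) → host 3 (remaining 14 vCPU)
vm8 (35 vCPU) → host 4 (remaining 13 vCPU)
vm9 (8 vCPU) → host 3 (remaining 6 vCPU)
vm10 (7 vCPU) → host 4 (remaining 6 vCPU)
Final hosts: [27,11,6,4] [32,13] [34,8] [35,7].

4 hosts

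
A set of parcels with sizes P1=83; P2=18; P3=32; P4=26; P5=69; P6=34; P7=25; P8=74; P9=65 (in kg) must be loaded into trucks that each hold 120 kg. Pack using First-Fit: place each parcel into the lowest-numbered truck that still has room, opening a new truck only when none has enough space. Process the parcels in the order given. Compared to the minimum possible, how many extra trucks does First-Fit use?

1

First-Fit: [83,18] [32,26,34,25] [69] [74] [65] → 5 trucks.
Total size 426 kg; any packing needs at least ⌈426/120⌉ = 4 trucks.
An optimal packing achieves that bound: [83,34] [74,32] [69,26,25] [65,18] → 4 trucks.
Excess: 5 − 4 = 1.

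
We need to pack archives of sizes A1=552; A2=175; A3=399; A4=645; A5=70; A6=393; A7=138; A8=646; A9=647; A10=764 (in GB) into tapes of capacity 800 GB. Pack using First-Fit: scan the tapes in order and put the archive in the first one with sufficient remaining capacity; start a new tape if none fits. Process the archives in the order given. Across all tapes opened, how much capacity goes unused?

A1 (552 GB) → tape 1 (remaining 248 GB)
A2 (175 GB) → tape 1 (remaining 73 GB)
A3 (399 GB) → tape 2 (remaining 401 GB)
A4 (645 GB) → tape 3 (remaining 155 GB)
A5 (70 GB) → tape 1 (remaining 3 GB)
A6 (393 GB) → tape 2 (remaining 8 GB)
A7 (138 GB) → tape 3 (remaining 17 GB)
A8 (646 GB) → tape 4 (remaining 154 GB)
A9 (647 GB) → tape 5 (remaining 153 GB)
A10 (764 GB) → tape 6 (remaining 36 GB)
6 tapes × 800 GB = 4800 GB; used 4429 GB; unused 371 GB.

371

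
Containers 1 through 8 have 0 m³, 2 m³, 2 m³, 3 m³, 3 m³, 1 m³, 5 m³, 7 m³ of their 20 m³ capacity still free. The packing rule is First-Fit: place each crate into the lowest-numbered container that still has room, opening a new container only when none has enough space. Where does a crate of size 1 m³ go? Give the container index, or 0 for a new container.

Containers with room: container 2 (2 m³), container 3 (2 m³), container 4 (3 m³), container 5 (3 m³), container 6 (1 m³), container 7 (5 m³), container 8 (7 m³).
The first with room is container 2.

2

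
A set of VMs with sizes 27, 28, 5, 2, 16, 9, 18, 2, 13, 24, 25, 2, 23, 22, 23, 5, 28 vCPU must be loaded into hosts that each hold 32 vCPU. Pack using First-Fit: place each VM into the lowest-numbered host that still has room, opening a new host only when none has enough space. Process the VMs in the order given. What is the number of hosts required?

10 hosts

27 vCPU → host 1 (remaining 5 vCPU)
28 vCPU → host 2 (remaining 4 vCPU)
5 vCPU → host 1 (remaining 0 vCPU)
2 vCPU → host 2 (remaining 2 vCPU)
16 vCPU → host 3 (remaining 16 vCPU)
9 vCPU → host 3 (remaining 7 vCPU)
18 vCPU → host 4 (remaining 14 vCPU)
2 vCPU → host 2 (remaining 0 vCPU)
13 vCPU → host 4 (remaining 1 vCPU)
24 vCPU → host 5 (remaining 8 vCPU)
25 vCPU → host 6 (remaining 7 vCPU)
2 vCPU → host 3 (remaining 5 vCPU)
23 vCPU → host 7 (remaining 9 vCPU)
22 vCPU → host 8 (remaining 10 vCPU)
23 vCPU → host 9 (remaining 9 vCPU)
5 vCPU → host 3 (remaining 0 vCPU)
28 vCPU → host 10 (remaining 4 vCPU)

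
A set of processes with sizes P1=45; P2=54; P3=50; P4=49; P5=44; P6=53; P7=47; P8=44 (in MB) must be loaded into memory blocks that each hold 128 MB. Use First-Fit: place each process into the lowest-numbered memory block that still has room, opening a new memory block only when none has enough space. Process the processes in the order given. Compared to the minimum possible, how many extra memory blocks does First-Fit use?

0

First-Fit: [45,54] [50,49] [44,53] [47,44] → 4 memory blocks.
Total size 386 MB; any packing needs at least ⌈386/128⌉ = 4 memory blocks.
So 4 is already optimal.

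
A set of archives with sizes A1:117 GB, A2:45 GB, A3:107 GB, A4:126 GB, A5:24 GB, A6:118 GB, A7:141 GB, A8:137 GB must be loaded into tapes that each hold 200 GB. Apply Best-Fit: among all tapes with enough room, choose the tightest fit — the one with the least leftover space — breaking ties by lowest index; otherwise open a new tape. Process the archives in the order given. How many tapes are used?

6

A1 (117 GB) → tape 1 (remaining 83 GB)
A2 (45 GB) → tape 1 (remaining 38 GB)
A3 (107 GB) → tape 2 (remaining 93 GB)
A4 (126 GB) → tape 3 (remaining 74 GB)
A5 (24 GB) → tape 1 (remaining 14 GB)
A6 (118 GB) → tape 4 (remaining 82 GB)
A7 (141 GB) → tape 5 (remaining 59 GB)
A8 (137 GB) → tape 6 (remaining 63 GB)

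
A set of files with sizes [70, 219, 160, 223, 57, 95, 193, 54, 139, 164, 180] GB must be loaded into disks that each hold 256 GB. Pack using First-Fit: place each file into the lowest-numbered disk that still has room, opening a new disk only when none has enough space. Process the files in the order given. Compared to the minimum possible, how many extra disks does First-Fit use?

1

First-Fit: [70,160] [219] [223] [57,95,54] [193] [139] [164] [180] → 8 disks.
Total size 1554 GB; any packing needs at least ⌈1554/256⌉ = 7 disks.
An optimal packing achieves that bound: [223] [219] [193,57] [180,70] [164,54] [160,95] [139] → 7 disks.
Excess: 8 − 7 = 1.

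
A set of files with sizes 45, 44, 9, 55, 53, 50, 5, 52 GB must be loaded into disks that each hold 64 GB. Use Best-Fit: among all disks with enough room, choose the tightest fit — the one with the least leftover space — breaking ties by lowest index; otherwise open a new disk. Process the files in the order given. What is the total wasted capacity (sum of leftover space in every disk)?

45 GB → disk 1 (remaining 19 GB)
44 GB → disk 2 (remaining 20 GB)
9 GB → disk 1 (remaining 10 GB)
55 GB → disk 3 (remaining 9 GB)
53 GB → disk 4 (remaining 11 GB)
50 GB → disk 5 (remaining 14 GB)
5 GB → disk 3 (remaining 4 GB)
52 GB → disk 6 (remaining 12 GB)
6 disks × 64 GB = 384 GB; used 313 GB; unused 71 GB.

71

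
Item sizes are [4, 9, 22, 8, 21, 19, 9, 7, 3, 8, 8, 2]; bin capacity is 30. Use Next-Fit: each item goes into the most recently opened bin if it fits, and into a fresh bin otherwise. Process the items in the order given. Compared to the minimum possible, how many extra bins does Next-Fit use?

1

Next-Fit: [4,9] [22,8] [21] [19,9] [7,3,8,8,2] → 5 bins.
Total size 120; any packing needs at least ⌈120/30⌉ = 4 bins.
An optimal packing achieves that bound: [22,8] [21,9] [19,9,2] [8,8,7,4,3] → 4 bins.
Excess: 5 − 4 = 1.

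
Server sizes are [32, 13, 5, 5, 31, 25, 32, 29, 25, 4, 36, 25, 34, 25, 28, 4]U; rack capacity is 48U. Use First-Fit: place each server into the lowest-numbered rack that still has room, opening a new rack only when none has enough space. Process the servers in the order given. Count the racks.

11

Put 32U in rack 1; 16U remain.
Put 13U in rack 1; 3U remain.
Put 5U in rack 2; 43U remain.
Put 5U in rack 2; 38U remain.
Put 31U in rack 2; 7U remain.
Put 25U in rack 3; 23U remain.
Put 32U in rack 4; 16U remain.
Put 29U in rack 5; 19U remain.
Put 25U in rack 6; 23U remain.
Put 4U in rack 2; 3U remain.
Put 36U in rack 7; 12U remain.
Put 25U in rack 8; 23U remain.
Put 34U in rack 9; 14U remain.
Put 25U in rack 10; 23U remain.
Put 28U in rack 11; 20U remain.
Put 4U in rack 3; 19U remain.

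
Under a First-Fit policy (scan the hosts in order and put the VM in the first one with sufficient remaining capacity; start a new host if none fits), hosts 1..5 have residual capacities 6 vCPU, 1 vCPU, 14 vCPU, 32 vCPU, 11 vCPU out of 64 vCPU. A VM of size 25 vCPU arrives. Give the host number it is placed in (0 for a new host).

4

Hosts with room: host 4 (32 vCPU).
The first with room is host 4.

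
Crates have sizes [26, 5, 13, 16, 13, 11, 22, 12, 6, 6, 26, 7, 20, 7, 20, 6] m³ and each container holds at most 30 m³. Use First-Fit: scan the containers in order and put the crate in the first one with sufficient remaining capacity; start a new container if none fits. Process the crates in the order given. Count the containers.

8

Put 26 m³ in container 1; 4 m³ remain.
Put 5 m³ in container 2; 25 m³ remain.
Put 13 m³ in container 2; 12 m³ remain.
Put 16 m³ in container 3; 14 m³ remain.
Put 13 m³ in container 3; 1 m³ remain.
Put 11 m³ in container 2; 1 m³ remain.
Put 22 m³ in container 4; 8 m³ remain.
Put 12 m³ in container 5; 18 m³ remain.
Put 6 m³ in container 4; 2 m³ remain.
Put 6 m³ in container 5; 12 m³ remain.
Put 26 m³ in container 6; 4 m³ remain.
Put 7 m³ in container 5; 5 m³ remain.
Put 20 m³ in container 7; 10 m³ remain.
Put 7 m³ in container 7; 3 m³ remain.
Put 20 m³ in container 8; 10 m³ remain.
Put 6 m³ in container 8; 4 m³ remain.
Final containers: [26] [5,13,11] [16,13] [22,6] [12,6,7] [26] [20,7] [20,6].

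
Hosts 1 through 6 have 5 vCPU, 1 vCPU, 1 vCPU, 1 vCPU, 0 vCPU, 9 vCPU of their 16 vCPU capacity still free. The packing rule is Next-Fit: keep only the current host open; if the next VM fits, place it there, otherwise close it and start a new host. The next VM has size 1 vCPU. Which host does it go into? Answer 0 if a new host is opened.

Next-Fit only looks at host 6, which has 9 vCPU free.
1 vCPU fits there.

6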